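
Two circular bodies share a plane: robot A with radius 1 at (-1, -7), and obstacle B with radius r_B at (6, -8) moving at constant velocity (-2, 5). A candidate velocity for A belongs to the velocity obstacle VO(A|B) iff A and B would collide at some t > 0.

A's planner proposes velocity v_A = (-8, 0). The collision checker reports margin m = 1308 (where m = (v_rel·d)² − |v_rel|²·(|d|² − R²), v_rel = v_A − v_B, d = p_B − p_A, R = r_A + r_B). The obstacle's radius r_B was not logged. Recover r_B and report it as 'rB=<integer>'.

m = 1308
d = (7, -1);  v_rel = (-6, -5),  |v_rel|² = 61
v_rel×d = (-6)·(-1) − (-5)·(7) = 41
since m = R²·61 − 41²:  R² = (1681 + 1308) / 61 = 49
R = √49 = 7  ⇒  r_B = 7 − 1 = 6

rB=6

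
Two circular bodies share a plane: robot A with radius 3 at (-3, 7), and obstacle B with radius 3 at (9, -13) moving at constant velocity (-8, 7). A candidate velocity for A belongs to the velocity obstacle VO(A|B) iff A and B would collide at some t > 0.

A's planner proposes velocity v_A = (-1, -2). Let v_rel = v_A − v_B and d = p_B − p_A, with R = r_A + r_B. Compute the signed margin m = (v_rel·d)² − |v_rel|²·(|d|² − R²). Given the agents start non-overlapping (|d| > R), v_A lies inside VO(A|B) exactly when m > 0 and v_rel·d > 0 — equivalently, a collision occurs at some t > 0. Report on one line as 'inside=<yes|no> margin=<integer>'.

d = (12, -20),  |d|² = 544;  R = 3+3 = 6,  c = 544−6² = 508
v_rel = (7, -9),  |v_rel|² = 130;  v_rel·d = (7)·(12) + (-9)·(-20) = 264
130·t² − 528·t + 508 = 0  ⇒  m = 264² − 130·508 = 3656
m = 3656 > 0,  v_rel·d = 264 > 0  ⇒  inside

inside=yes margin=3656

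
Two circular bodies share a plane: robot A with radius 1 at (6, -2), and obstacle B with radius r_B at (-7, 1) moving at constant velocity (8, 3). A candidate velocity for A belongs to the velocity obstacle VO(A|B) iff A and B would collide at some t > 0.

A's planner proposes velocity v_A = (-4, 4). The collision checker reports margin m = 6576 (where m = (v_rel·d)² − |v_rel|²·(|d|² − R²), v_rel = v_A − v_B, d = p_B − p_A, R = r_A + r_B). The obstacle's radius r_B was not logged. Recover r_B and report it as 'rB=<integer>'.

m = 6576
d = (-13, 3);  v_rel = (-12, 1),  |v_rel|² = 145
v_rel×d = (-12)·(3) − (1)·(-13) = -23
since m = R²·145 − (-23)²:  R² = (529 + 6576) / 145 = 49
R = √49 = 7  ⇒  r_B = 7 − 1 = 6

rB=6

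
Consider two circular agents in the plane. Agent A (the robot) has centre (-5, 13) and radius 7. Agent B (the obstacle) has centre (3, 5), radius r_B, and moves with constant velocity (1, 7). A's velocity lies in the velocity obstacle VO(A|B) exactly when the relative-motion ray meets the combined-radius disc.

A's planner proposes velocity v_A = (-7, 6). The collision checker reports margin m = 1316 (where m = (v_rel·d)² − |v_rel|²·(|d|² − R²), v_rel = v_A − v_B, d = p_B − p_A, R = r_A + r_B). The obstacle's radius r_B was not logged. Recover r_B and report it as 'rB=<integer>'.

m = 1316
d = (8, -8);  v_rel = (-8, -1),  |v_rel|² = 65
v_rel×d = (-8)·(-8) − (-1)·(8) = 72
since m = R²·65 − 72²:  R² = (5184 + 1316) / 65 = 100
R = √100 = 10  ⇒  r_B = 10 − 7 = 3

rB=3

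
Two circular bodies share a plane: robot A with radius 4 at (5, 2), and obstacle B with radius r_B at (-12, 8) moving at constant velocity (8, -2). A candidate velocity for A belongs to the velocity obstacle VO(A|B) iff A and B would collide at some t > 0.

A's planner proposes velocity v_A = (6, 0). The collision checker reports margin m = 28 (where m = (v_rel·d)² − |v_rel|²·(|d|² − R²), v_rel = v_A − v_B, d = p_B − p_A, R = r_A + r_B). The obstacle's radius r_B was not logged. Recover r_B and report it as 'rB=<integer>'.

m = 28
d = (-17, 6);  v_rel = (-2, 2),  |v_rel|² = 8
v_rel×d = (-2)·(6) − (2)·(-17) = 22
since m = R²·8 − 22²:  R² = (484 + 28) / 8 = 64
R = √64 = 8  ⇒  r_B = 8 − 4 = 4

rB=4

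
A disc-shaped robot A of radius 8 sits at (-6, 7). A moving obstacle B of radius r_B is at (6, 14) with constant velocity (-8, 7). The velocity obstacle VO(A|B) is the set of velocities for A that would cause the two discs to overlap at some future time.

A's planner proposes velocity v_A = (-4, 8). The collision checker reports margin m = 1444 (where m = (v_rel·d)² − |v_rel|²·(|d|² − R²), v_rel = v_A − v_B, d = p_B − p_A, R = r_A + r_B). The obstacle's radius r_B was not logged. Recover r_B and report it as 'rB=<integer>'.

m = 1444
d = (12, 7);  v_rel = (4, 1),  |v_rel|² = 17
v_rel×d = (4)·(7) − (1)·(12) = 16
since m = R²·17 − 16²:  R² = (256 + 1444) / 17 = 100
R = √100 = 10  ⇒  r_B = 10 − 8 = 2

rB=2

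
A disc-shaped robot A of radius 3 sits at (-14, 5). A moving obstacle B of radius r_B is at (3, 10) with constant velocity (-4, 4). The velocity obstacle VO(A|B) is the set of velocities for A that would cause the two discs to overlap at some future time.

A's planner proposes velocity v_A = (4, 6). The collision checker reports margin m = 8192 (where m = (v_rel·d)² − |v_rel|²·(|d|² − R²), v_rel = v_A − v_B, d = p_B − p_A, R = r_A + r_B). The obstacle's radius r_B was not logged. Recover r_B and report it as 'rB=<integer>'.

m = 8192
d = (17, 5);  v_rel = (8, 2),  |v_rel|² = 68
v_rel×d = (8)·(5) − (2)·(17) = 6
since m = R²·68 − 6²:  R² = (36 + 8192) / 68 = 121
R = √121 = 11  ⇒  r_B = 11 − 3 = 8

rB=8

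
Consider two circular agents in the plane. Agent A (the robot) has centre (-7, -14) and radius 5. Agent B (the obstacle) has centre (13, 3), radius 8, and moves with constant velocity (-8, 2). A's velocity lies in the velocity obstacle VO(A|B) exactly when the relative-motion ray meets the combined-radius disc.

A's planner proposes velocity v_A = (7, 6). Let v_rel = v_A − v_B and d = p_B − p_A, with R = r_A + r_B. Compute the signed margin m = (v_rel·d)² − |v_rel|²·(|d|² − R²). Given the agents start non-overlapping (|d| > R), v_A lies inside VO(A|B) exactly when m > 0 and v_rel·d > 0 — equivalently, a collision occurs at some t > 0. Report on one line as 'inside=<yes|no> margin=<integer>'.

d = (20, 17),  |d|² = 689;  R = 5+8 = 13,  c = 689−13² = 520
v_rel = (15, 4),  |v_rel|² = 241;  v_rel·d = (15)·(20) + (4)·(17) = 368
241·t² − 736·t + 520 = 0  ⇒  m = 368² − 241·520 = 10104
m = 10104 > 0,  v_rel·d = 368 > 0  ⇒  inside

inside=yes margin=10104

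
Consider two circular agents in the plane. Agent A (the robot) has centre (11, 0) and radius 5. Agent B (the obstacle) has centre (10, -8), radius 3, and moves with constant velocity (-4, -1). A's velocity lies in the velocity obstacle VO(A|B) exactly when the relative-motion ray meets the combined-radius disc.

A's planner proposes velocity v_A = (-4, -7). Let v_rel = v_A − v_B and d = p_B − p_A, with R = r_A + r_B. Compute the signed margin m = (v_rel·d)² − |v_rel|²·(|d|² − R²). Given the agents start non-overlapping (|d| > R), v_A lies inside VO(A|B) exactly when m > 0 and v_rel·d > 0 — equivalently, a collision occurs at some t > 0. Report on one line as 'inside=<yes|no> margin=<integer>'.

d = (-1, -8),  |d|² = 65;  R = 5+3 = 8,  c = 65−8² = 1
v_rel = (0, -6),  |v_rel|² = 36;  v_rel·d = (0)·(-1) + (-6)·(-8) = 48
36·t² − 96·t + 1 = 0  ⇒  m = 48² − 36·1 = 2268
m = 2268 > 0,  v_rel·d = 48 > 0  ⇒  inside

inside=yes margin=2268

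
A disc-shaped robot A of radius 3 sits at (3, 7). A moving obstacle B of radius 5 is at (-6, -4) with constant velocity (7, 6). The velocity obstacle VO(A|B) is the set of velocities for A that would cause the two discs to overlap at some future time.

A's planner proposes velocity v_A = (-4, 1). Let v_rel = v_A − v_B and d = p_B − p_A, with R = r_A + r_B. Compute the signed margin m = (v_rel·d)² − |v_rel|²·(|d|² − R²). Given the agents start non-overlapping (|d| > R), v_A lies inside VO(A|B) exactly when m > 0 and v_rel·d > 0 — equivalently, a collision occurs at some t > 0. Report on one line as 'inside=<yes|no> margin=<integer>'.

d = (-9, -11),  |d|² = 202;  R = 3+5 = 8,  c = 202−8² = 138
v_rel = (-11, -5),  |v_rel|² = 146;  v_rel·d = (-11)·(-9) + (-5)·(-11) = 154
146·t² − 308·t + 138 = 0  ⇒  m = 154² − 146·138 = 3568
m = 3568 > 0,  v_rel·d = 154 > 0  ⇒  inside

inside=yes margin=3568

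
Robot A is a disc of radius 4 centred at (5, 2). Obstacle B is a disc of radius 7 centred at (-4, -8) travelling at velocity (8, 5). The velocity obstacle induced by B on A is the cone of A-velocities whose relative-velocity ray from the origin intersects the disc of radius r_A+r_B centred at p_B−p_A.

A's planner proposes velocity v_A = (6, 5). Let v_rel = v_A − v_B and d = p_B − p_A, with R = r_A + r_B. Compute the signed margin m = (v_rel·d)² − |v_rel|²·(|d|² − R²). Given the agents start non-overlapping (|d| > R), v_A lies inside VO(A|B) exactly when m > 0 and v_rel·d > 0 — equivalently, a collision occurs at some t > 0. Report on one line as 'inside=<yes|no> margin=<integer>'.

d = (-9, -10),  |d|² = 181;  R = 4+7 = 11,  c = 181−11² = 60
v_rel = (-2, 0),  |v_rel|² = 4;  v_rel·d = (-2)·(-9) + (0)·(-10) = 18
4·t² − 36·t + 60 = 0  ⇒  m = 18² − 4·60 = 84
m = 84 > 0,  v_rel·d = 18 > 0  ⇒  inside

inside=yes margin=84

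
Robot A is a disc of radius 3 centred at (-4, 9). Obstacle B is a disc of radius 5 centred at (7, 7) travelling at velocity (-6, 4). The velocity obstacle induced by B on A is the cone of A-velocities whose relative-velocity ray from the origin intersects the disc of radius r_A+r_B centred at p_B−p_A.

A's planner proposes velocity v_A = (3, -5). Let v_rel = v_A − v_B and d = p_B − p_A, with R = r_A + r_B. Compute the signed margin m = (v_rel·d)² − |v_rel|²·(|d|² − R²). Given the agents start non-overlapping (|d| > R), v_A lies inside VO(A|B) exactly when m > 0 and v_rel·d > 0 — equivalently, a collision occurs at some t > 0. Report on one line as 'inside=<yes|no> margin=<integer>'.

d = (11, -2),  |d|² = 125;  R = 3+5 = 8,  c = 125−8² = 61
v_rel = (9, -9),  |v_rel|² = 162;  v_rel·d = (9)·(11) + (-9)·(-2) = 117
162·t² − 234·t + 61 = 0  ⇒  m = 117² − 162·61 = 3807
m = 3807 > 0,  v_rel·d = 117 > 0  ⇒  inside

inside=yes margin=3807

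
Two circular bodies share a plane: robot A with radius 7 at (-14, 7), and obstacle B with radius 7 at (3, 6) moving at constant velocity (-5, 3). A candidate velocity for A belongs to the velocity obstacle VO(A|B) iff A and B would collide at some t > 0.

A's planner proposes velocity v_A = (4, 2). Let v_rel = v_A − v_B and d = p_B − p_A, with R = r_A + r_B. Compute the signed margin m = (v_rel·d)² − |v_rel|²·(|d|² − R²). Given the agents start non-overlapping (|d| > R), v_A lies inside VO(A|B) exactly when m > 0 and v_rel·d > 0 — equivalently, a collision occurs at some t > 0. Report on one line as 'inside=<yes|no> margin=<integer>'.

d = (17, -1),  |d|² = 290;  R = 7+7 = 14,  c = 290−14² = 94
v_rel = (9, -1),  |v_rel|² = 82;  v_rel·d = (9)·(17) + (-1)·(-1) = 154
82·t² − 308·t + 94 = 0  ⇒  m = 154² − 82·94 = 16008
m = 16008 > 0,  v_rel·d = 154 > 0  ⇒  inside

inside=yes margin=16008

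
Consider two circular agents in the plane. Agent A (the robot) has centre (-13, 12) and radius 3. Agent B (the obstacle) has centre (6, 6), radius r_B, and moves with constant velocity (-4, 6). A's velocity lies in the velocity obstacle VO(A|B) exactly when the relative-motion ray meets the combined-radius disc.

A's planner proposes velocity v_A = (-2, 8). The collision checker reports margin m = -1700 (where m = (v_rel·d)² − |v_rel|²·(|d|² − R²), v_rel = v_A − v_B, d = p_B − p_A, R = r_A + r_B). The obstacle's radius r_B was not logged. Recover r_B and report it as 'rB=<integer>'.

m = -1700
d = (19, -6);  v_rel = (2, 2),  |v_rel|² = 8
v_rel×d = (2)·(-6) − (2)·(19) = -50
since m = R²·8 − (-50)²:  R² = (2500 + -1700) / 8 = 100
R = √100 = 10  ⇒  r_B = 10 − 3 = 7

rB=7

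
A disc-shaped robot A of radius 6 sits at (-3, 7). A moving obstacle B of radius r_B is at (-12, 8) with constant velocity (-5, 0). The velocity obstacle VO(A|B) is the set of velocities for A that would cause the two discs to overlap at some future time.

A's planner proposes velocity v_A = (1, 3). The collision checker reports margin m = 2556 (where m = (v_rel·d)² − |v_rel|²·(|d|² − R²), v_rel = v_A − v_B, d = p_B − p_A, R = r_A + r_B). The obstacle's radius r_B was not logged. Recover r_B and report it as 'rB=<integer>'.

m = 2556
d = (-9, 1);  v_rel = (6, 3),  |v_rel|² = 45
v_rel×d = (6)·(1) − (3)·(-9) = 33
since m = R²·45 − 33²:  R² = (1089 + 2556) / 45 = 81
R = √81 = 9  ⇒  r_B = 9 − 6 = 3

rB=3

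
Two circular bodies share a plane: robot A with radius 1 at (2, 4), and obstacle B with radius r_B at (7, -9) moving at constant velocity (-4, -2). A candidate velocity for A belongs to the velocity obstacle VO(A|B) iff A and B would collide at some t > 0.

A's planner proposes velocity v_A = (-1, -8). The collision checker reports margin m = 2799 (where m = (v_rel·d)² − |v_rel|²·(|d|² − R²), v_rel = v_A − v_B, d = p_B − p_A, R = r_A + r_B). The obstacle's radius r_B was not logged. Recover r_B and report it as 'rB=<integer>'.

m = 2799
d = (5, -13);  v_rel = (3, -6),  |v_rel|² = 45
v_rel×d = (3)·(-13) − (-6)·(5) = -9
since m = R²·45 − (-9)²:  R² = (81 + 2799) / 45 = 64
R = √64 = 8  ⇒  r_B = 8 − 1 = 7

rB=7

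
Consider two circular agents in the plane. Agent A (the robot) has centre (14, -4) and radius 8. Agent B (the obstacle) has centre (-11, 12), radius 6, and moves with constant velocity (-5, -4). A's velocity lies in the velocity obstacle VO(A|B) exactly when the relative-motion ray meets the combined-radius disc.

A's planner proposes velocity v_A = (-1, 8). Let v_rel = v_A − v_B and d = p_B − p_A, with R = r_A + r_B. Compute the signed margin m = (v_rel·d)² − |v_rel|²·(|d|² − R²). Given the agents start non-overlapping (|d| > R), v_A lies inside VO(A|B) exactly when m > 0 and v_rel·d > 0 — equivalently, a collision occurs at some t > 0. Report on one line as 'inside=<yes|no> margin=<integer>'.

d = (-25, 16),  |d|² = 881;  R = 8+6 = 14,  c = 881−14² = 685
v_rel = (4, 12),  |v_rel|² = 160;  v_rel·d = (4)·(-25) + (12)·(16) = 92
160·t² − 184·t + 685 = 0  ⇒  m = 92² − 160·685 = -101136
m = -101136 < 0,  v_rel·d = 92 > 0  ⇒  outside

inside=no margin=-101136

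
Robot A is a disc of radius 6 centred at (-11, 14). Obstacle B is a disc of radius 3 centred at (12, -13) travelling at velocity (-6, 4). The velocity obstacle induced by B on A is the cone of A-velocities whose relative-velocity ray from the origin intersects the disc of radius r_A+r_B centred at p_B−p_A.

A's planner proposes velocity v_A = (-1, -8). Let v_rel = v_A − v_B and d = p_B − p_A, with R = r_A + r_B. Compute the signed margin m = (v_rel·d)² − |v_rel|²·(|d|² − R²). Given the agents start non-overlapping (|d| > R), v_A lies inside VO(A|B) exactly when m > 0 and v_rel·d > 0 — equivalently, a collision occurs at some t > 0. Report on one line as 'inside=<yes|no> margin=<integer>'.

d = (23, -27),  |d|² = 1258;  R = 6+3 = 9,  c = 1258−9² = 1177
v_rel = (5, -12),  |v_rel|² = 169;  v_rel·d = (5)·(23) + (-12)·(-27) = 439
169·t² − 878·t + 1177 = 0  ⇒  m = 439² − 169·1177 = -6192
m = -6192 < 0,  v_rel·d = 439 > 0  ⇒  outside

inside=no margin=-6192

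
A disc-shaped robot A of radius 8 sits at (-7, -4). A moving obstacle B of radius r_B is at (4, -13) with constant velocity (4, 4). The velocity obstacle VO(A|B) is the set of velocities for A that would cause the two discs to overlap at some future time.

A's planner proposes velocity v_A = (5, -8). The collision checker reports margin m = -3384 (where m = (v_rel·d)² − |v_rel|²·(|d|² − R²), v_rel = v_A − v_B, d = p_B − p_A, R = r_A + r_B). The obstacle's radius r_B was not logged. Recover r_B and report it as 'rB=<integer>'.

m = -3384
d = (11, -9);  v_rel = (1, -12),  |v_rel|² = 145
v_rel×d = (1)·(-9) − (-12)·(11) = 123
since m = R²·145 − 123²:  R² = (15129 + -3384) / 145 = 81
R = √81 = 9  ⇒  r_B = 9 − 8 = 1

rB=1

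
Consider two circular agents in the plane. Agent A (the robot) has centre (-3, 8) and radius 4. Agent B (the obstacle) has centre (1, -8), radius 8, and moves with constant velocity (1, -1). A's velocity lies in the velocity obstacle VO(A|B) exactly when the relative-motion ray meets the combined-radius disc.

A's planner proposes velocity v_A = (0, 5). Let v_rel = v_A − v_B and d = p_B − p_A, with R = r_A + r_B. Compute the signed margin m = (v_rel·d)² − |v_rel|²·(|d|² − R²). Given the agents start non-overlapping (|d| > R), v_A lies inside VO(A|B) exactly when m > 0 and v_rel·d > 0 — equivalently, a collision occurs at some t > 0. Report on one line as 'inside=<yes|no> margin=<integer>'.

d = (4, -16),  |d|² = 272;  R = 4+8 = 12,  c = 272−12² = 128
v_rel = (-1, 6),  |v_rel|² = 37;  v_rel·d = (-1)·(4) + (6)·(-16) = -100
37·t² + 200·t + 128 = 0  ⇒  m = (-100)² − 37·128 = 5264
m = 5264 > 0,  v_rel·d = -100 < 0  ⇒  outside

inside=no margin=5264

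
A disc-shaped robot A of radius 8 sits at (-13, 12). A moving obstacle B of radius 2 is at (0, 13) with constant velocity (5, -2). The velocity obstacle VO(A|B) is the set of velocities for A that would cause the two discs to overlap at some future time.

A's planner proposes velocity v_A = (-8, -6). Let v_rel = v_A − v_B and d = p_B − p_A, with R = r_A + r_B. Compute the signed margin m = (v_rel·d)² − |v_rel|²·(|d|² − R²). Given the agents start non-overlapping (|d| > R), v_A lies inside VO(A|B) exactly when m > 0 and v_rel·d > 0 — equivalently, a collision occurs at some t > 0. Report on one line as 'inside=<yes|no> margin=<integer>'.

d = (13, 1),  |d|² = 170;  R = 8+2 = 10,  c = 170−10² = 70
v_rel = (-13, -4),  |v_rel|² = 185;  v_rel·d = (-13)·(13) + (-4)·(1) = -173
185·t² + 346·t + 70 = 0  ⇒  m = (-173)² − 185·70 = 16979
m = 16979 > 0,  v_rel·d = -173 < 0  ⇒  outside

inside=no margin=16979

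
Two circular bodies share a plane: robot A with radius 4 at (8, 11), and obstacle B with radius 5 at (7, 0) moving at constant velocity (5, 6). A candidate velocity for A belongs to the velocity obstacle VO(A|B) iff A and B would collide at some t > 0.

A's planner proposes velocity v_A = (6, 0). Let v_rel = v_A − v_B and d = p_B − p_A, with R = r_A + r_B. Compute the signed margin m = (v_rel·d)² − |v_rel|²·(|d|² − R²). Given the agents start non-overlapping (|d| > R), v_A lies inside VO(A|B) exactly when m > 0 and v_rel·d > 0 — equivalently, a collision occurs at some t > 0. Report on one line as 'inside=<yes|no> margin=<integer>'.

d = (-1, -11),  |d|² = 122;  R = 4+5 = 9,  c = 122−9² = 41
v_rel = (1, -6),  |v_rel|² = 37;  v_rel·d = (1)·(-1) + (-6)·(-11) = 65
37·t² − 130·t + 41 = 0  ⇒  m = 65² − 37·41 = 2708
m = 2708 > 0,  v_rel·d = 65 > 0  ⇒  inside

inside=yes margin=2708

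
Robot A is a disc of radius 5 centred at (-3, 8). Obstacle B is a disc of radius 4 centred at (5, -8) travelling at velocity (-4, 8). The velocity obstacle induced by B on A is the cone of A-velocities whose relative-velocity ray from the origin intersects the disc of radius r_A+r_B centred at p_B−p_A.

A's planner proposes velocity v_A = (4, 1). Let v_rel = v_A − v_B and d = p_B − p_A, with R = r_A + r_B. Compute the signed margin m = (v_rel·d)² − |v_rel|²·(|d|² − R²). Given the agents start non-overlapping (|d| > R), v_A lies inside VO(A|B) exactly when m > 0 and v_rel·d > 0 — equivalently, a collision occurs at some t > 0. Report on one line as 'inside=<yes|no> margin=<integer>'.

d = (8, -16),  |d|² = 320;  R = 5+4 = 9,  c = 320−9² = 239
v_rel = (8, -7),  |v_rel|² = 113;  v_rel·d = (8)·(8) + (-7)·(-16) = 176
113·t² − 352·t + 239 = 0  ⇒  m = 176² − 113·239 = 3969
m = 3969 > 0,  v_rel·d = 176 > 0  ⇒  inside

inside=yes margin=3969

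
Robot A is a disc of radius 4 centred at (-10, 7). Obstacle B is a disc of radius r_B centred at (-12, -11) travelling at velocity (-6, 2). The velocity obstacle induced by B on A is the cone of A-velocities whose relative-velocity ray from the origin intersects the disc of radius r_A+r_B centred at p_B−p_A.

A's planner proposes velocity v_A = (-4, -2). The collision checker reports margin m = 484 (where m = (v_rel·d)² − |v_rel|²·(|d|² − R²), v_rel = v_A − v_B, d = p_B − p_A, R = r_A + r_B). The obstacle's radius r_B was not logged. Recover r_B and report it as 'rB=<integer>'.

m = 484
d = (-2, -18);  v_rel = (2, -4),  |v_rel|² = 20
v_rel×d = (2)·(-18) − (-4)·(-2) = -44
since m = R²·20 − (-44)²:  R² = (1936 + 484) / 20 = 121
R = √121 = 11  ⇒  r_B = 11 − 4 = 7

rB=7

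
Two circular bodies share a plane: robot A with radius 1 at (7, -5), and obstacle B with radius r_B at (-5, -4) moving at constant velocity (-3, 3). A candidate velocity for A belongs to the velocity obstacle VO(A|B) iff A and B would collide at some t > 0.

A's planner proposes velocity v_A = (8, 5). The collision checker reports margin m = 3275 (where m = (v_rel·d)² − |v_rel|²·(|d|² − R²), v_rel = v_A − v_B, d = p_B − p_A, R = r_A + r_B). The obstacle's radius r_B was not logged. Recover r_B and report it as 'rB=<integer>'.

m = 3275
d = (-12, 1);  v_rel = (11, 2),  |v_rel|² = 125
v_rel×d = (11)·(1) − (2)·(-12) = 35
since m = R²·125 − 35²:  R² = (1225 + 3275) / 125 = 36
R = √36 = 6  ⇒  r_B = 6 − 1 = 5

rB=5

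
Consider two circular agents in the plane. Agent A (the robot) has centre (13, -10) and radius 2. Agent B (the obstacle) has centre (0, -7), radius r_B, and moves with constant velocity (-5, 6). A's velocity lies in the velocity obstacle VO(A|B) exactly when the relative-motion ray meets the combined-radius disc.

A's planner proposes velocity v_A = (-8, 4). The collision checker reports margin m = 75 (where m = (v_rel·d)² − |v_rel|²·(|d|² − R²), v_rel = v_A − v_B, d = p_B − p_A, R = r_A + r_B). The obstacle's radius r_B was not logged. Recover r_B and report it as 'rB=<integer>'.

m = 75
d = (-13, 3);  v_rel = (-3, -2),  |v_rel|² = 13
v_rel×d = (-3)·(3) − (-2)·(-13) = -35
since m = R²·13 − (-35)²:  R² = (1225 + 75) / 13 = 100
R = √100 = 10  ⇒  r_B = 10 − 2 = 8

rB=8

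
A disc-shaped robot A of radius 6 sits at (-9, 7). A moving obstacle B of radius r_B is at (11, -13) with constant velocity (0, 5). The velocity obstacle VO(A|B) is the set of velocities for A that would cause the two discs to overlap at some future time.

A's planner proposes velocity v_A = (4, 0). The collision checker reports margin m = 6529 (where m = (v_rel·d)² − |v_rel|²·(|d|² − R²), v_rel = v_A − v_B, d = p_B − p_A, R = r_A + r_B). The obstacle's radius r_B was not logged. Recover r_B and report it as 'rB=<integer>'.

m = 6529
d = (20, -20);  v_rel = (4, -5),  |v_rel|² = 41
v_rel×d = (4)·(-20) − (-5)·(20) = 20
since m = R²·41 − 20²:  R² = (400 + 6529) / 41 = 169
R = √169 = 13  ⇒  r_B = 13 − 6 = 7

rB=7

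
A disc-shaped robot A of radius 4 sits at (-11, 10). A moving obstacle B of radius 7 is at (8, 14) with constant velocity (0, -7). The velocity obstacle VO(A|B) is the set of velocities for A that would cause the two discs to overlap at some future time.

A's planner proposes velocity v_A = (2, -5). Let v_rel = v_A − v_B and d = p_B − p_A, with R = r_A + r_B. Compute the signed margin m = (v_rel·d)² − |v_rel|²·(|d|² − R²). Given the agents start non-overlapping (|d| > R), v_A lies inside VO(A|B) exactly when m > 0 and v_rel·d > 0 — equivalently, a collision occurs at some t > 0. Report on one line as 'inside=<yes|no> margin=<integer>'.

d = (19, 4),  |d|² = 377;  R = 4+7 = 11,  c = 377−11² = 256
v_rel = (2, 2),  |v_rel|² = 8;  v_rel·d = (2)·(19) + (2)·(4) = 46
8·t² − 92·t + 256 = 0  ⇒  m = 46² − 8·256 = 68
m = 68 > 0,  v_rel·d = 46 > 0  ⇒  inside

inside=yes margin=68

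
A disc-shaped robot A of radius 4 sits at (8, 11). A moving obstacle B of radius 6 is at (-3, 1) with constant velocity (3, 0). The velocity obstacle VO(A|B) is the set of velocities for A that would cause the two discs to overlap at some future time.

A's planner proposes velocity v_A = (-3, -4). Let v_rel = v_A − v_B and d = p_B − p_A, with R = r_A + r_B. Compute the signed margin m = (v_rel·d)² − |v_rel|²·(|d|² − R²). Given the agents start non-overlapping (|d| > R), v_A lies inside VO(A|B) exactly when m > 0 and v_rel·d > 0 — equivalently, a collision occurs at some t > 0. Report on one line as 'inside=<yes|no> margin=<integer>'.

d = (-11, -10),  |d|² = 221;  R = 4+6 = 10,  c = 221−10² = 121
v_rel = (-6, -4),  |v_rel|² = 52;  v_rel·d = (-6)·(-11) + (-4)·(-10) = 106
52·t² − 212·t + 121 = 0  ⇒  m = 106² − 52·121 = 4944
m = 4944 > 0,  v_rel·d = 106 > 0  ⇒  inside

inside=yes margin=4944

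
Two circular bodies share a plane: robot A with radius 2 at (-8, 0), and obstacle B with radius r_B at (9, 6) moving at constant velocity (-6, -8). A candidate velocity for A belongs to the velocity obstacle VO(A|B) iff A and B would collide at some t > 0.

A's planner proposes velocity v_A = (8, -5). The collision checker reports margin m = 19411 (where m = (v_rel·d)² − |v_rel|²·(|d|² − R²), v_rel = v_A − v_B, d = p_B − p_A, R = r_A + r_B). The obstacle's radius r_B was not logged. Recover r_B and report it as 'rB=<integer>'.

m = 19411
d = (17, 6);  v_rel = (14, 3),  |v_rel|² = 205
v_rel×d = (14)·(6) − (3)·(17) = 33
since m = R²·205 − 33²:  R² = (1089 + 19411) / 205 = 100
R = √100 = 10  ⇒  r_B = 10 − 2 = 8

rB=8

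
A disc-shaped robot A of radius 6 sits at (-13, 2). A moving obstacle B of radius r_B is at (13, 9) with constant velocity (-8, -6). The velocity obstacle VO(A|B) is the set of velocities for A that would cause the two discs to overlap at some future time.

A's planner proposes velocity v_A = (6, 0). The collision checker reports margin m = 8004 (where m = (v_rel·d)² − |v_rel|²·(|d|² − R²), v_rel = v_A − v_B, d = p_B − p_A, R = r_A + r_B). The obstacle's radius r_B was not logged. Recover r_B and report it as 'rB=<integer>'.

m = 8004
d = (26, 7);  v_rel = (14, 6),  |v_rel|² = 232
v_rel×d = (14)·(7) − (6)·(26) = -58
since m = R²·232 − (-58)²:  R² = (3364 + 8004) / 232 = 49
R = √49 = 7  ⇒  r_B = 7 − 6 = 1

rB=1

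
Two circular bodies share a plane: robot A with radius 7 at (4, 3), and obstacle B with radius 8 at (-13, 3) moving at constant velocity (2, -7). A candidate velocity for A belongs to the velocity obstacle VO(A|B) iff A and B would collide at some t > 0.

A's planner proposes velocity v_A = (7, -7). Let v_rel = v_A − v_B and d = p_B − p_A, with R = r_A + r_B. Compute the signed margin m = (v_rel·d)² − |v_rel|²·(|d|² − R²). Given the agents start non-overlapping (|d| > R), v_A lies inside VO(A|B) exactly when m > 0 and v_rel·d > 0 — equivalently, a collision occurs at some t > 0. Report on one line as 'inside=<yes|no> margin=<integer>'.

d = (-17, 0),  |d|² = 289;  R = 7+8 = 15,  c = 289−15² = 64
v_rel = (5, 0),  |v_rel|² = 25;  v_rel·d = (5)·(-17) + (0)·(0) = -85
25·t² + 170·t + 64 = 0  ⇒  m = (-85)² − 25·64 = 5625
m = 5625 > 0,  v_rel·d = -85 < 0  ⇒  outside

inside=no margin=5625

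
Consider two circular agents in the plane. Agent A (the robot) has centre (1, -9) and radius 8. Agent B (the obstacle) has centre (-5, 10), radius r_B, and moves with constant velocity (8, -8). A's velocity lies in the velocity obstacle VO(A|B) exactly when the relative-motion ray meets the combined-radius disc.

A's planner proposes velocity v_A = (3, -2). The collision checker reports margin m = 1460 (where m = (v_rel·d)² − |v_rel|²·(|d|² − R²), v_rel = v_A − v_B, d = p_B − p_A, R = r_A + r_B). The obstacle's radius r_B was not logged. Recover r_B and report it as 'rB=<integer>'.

m = 1460
d = (-6, 19);  v_rel = (-5, 6),  |v_rel|² = 61
v_rel×d = (-5)·(19) − (6)·(-6) = -59
since m = R²·61 − (-59)²:  R² = (3481 + 1460) / 61 = 81
R = √81 = 9  ⇒  r_B = 9 − 8 = 1

rB=1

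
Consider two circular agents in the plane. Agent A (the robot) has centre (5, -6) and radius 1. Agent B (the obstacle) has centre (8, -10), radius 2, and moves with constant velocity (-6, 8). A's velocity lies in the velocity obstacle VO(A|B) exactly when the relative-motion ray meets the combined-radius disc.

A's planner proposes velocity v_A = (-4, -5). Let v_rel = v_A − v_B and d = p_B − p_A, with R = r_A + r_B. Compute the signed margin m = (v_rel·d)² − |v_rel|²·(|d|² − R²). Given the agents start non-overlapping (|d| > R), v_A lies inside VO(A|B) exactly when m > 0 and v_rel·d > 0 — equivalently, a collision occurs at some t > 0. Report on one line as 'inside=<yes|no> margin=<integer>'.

d = (3, -4),  |d|² = 25;  R = 1+2 = 3,  c = 25−3² = 16
v_rel = (2, -13),  |v_rel|² = 173;  v_rel·d = (2)·(3) + (-13)·(-4) = 58
173·t² − 116·t + 16 = 0  ⇒  m = 58² − 173·16 = 596
m = 596 > 0,  v_rel·d = 58 > 0  ⇒  inside

inside=yes margin=596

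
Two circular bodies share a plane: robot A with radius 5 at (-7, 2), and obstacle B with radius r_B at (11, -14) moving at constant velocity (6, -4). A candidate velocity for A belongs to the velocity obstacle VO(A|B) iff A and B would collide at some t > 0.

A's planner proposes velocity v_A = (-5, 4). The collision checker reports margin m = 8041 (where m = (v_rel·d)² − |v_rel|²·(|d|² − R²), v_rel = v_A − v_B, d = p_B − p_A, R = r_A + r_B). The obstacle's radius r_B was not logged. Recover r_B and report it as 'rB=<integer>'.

m = 8041
d = (18, -16);  v_rel = (-11, 8),  |v_rel|² = 185
v_rel×d = (-11)·(-16) − (8)·(18) = 32
since m = R²·185 − 32²:  R² = (1024 + 8041) / 185 = 49
R = √49 = 7  ⇒  r_B = 7 − 5 = 2

rB=2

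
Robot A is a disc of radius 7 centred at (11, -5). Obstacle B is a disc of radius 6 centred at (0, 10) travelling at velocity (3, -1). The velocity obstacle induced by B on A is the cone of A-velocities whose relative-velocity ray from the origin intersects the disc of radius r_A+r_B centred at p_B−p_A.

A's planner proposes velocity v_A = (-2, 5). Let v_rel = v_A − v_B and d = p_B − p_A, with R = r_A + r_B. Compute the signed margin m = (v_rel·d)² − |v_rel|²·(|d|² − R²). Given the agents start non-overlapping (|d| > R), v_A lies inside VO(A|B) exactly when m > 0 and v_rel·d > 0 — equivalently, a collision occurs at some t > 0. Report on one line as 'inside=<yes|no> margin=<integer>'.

d = (-11, 15),  |d|² = 346;  R = 7+6 = 13,  c = 346−13² = 177
v_rel = (-5, 6),  |v_rel|² = 61;  v_rel·d = (-5)·(-11) + (6)·(15) = 145
61·t² − 290·t + 177 = 0  ⇒  m = 145² − 61·177 = 10228
m = 10228 > 0,  v_rel·d = 145 > 0  ⇒  inside

inside=yes margin=10228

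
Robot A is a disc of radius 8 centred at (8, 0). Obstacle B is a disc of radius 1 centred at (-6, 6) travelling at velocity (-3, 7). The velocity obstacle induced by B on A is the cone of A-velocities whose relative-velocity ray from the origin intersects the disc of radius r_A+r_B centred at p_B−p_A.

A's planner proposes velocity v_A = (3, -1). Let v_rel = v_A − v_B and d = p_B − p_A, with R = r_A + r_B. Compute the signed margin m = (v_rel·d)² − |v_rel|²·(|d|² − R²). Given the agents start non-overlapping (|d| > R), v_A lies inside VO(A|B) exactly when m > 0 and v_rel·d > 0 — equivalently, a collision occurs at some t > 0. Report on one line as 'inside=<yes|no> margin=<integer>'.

d = (-14, 6),  |d|² = 232;  R = 8+1 = 9,  c = 232−9² = 151
v_rel = (6, -8),  |v_rel|² = 100;  v_rel·d = (6)·(-14) + (-8)·(6) = -132
100·t² + 264·t + 151 = 0  ⇒  m = (-132)² − 100·151 = 2324
m = 2324 > 0,  v_rel·d = -132 < 0  ⇒  outside

inside=no margin=2324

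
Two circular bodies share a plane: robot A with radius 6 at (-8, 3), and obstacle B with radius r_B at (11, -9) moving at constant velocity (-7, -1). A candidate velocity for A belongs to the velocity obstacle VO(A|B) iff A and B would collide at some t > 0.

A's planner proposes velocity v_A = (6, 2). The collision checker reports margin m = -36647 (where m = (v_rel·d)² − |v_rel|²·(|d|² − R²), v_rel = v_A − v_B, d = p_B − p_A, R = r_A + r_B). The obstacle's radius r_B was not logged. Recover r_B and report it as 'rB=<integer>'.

m = -36647
d = (19, -12);  v_rel = (13, 3),  |v_rel|² = 178
v_rel×d = (13)·(-12) − (3)·(19) = -213
since m = R²·178 − (-213)²:  R² = (45369 + -36647) / 178 = 49
R = √49 = 7  ⇒  r_B = 7 − 6 = 1

rB=1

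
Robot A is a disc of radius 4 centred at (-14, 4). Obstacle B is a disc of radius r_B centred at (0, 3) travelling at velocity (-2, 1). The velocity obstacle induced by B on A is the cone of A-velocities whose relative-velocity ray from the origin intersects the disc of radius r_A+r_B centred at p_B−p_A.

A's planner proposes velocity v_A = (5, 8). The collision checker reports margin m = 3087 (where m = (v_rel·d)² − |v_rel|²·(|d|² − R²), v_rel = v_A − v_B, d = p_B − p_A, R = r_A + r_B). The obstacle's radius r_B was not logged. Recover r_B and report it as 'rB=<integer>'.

m = 3087
d = (14, -1);  v_rel = (7, 7),  |v_rel|² = 98
v_rel×d = (7)·(-1) − (7)·(14) = -105
since m = R²·98 − (-105)²:  R² = (11025 + 3087) / 98 = 144
R = √144 = 12  ⇒  r_B = 12 − 4 = 8

rB=8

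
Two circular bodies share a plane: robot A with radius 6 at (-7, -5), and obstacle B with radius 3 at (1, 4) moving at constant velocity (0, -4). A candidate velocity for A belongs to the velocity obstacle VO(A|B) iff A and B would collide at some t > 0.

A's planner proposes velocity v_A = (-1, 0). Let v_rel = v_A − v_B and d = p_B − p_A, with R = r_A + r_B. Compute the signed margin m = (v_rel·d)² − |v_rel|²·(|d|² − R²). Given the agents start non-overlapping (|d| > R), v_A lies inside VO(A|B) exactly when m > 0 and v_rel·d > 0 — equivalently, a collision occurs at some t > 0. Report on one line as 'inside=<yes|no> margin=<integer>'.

d = (8, 9),  |d|² = 145;  R = 6+3 = 9,  c = 145−9² = 64
v_rel = (-1, 4),  |v_rel|² = 17;  v_rel·d = (-1)·(8) + (4)·(9) = 28
17·t² − 56·t + 64 = 0  ⇒  m = 28² − 17·64 = -304
m = -304 < 0,  v_rel·d = 28 > 0  ⇒  outside

inside=no margin=-304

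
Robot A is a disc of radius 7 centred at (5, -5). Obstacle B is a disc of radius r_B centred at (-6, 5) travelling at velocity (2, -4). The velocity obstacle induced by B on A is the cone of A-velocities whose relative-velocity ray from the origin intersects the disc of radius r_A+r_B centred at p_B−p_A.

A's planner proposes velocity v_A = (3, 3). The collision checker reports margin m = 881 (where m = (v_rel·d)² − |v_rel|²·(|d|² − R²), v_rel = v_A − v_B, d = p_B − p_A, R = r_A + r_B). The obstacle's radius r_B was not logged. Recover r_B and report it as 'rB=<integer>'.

m = 881
d = (-11, 10);  v_rel = (1, 7),  |v_rel|² = 50
v_rel×d = (1)·(10) − (7)·(-11) = 87
since m = R²·50 − 87²:  R² = (7569 + 881) / 50 = 169
R = √169 = 13  ⇒  r_B = 13 − 7 = 6

rB=6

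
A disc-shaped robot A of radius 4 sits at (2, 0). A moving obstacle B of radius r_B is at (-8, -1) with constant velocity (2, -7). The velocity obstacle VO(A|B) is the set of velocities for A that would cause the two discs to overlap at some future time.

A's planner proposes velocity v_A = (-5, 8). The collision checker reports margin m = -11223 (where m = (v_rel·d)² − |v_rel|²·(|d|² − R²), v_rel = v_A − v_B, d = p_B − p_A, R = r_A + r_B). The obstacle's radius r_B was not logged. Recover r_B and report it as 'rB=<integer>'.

m = -11223
d = (-10, -1);  v_rel = (-7, 15),  |v_rel|² = 274
v_rel×d = (-7)·(-1) − (15)·(-10) = 157
since m = R²·274 − 157²:  R² = (24649 + -11223) / 274 = 49
R = √49 = 7  ⇒  r_B = 7 − 4 = 3

rB=3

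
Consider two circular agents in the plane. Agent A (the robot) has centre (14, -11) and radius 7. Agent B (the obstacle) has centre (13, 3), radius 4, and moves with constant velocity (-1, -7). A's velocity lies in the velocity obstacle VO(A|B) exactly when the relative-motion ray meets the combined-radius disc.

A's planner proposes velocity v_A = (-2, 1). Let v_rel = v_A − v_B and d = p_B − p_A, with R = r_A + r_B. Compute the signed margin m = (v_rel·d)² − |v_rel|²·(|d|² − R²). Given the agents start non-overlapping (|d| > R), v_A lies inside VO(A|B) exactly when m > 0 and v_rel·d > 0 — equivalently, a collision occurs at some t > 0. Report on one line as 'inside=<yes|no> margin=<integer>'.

d = (-1, 14),  |d|² = 197;  R = 7+4 = 11,  c = 197−11² = 76
v_rel = (-1, 8),  |v_rel|² = 65;  v_rel·d = (-1)·(-1) + (8)·(14) = 113
65·t² − 226·t + 76 = 0  ⇒  m = 113² − 65·76 = 7829
m = 7829 > 0,  v_rel·d = 113 > 0  ⇒  inside

inside=yes margin=7829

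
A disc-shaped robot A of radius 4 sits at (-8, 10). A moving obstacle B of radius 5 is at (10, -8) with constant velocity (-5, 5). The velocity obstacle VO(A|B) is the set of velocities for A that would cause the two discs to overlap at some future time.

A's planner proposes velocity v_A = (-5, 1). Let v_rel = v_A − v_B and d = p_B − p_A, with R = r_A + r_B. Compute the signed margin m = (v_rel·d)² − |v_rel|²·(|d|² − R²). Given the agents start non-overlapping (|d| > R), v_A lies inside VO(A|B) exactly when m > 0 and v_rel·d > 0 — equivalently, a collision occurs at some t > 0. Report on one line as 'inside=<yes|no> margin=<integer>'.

d = (18, -18),  |d|² = 648;  R = 4+5 = 9,  c = 648−9² = 567
v_rel = (0, -4),  |v_rel|² = 16;  v_rel·d = (0)·(18) + (-4)·(-18) = 72
16·t² − 144·t + 567 = 0  ⇒  m = 72² − 16·567 = -3888
m = -3888 < 0,  v_rel·d = 72 > 0  ⇒  outside

inside=no margin=-3888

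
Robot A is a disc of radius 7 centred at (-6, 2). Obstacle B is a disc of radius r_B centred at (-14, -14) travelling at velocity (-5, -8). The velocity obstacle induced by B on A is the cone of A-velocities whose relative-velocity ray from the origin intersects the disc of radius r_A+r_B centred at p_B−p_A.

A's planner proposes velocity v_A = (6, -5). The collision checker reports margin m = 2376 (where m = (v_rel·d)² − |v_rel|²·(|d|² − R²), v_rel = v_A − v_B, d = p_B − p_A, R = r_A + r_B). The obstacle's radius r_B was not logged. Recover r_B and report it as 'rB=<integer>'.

m = 2376
d = (-8, -16);  v_rel = (11, 3),  |v_rel|² = 130
v_rel×d = (11)·(-16) − (3)·(-8) = -152
since m = R²·130 − (-152)²:  R² = (23104 + 2376) / 130 = 196
R = √196 = 14  ⇒  r_B = 14 − 7 = 7

rB=7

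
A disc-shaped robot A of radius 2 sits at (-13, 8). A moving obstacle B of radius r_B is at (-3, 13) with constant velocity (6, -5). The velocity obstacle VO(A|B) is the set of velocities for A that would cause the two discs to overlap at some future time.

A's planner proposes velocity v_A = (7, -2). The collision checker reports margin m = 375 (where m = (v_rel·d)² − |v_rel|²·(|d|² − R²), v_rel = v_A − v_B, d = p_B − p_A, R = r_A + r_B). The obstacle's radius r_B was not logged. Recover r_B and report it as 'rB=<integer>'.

m = 375
d = (10, 5);  v_rel = (1, 3),  |v_rel|² = 10
v_rel×d = (1)·(5) − (3)·(10) = -25
since m = R²·10 − (-25)²:  R² = (625 + 375) / 10 = 100
R = √100 = 10  ⇒  r_B = 10 − 2 = 8

rB=8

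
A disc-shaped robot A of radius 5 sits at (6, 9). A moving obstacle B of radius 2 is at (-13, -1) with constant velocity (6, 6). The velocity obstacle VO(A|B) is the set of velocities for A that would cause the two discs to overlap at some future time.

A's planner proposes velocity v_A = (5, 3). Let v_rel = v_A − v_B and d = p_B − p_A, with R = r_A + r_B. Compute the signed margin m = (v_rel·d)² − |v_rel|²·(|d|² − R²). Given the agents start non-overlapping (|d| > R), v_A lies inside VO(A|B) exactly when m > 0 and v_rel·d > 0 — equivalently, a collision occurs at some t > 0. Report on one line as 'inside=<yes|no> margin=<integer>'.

d = (-19, -10),  |d|² = 461;  R = 5+2 = 7,  c = 461−7² = 412
v_rel = (-1, -3),  |v_rel|² = 10;  v_rel·d = (-1)·(-19) + (-3)·(-10) = 49
10·t² − 98·t + 412 = 0  ⇒  m = 49² − 10·412 = -1719
m = -1719 < 0,  v_rel·d = 49 > 0  ⇒  outside

inside=no margin=-1719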